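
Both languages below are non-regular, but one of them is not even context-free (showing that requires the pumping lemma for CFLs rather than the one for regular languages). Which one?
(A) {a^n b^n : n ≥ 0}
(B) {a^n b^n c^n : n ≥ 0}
(B) {a^n b^n c^n : n ≥ 0}

(B) {a^n b^n c^n : n ≥ 0} requires the CFL pumping lemma.

- {a^n b^n : n ≥ 0} is context-free (but not regular)
  • Can be shown non-regular with the regular pumping lemma
  • After pumping, the number of a's and b's become unequal

- {a^n b^n c^n : n ≥ 0} is NOT context-free
  • Requires the CFL pumping lemma to prove
  • Cannot maintain three equal counts simultaneously

The CFL pumping lemma is "stronger" in that it can prove non-membership
in the larger class of context-free languages.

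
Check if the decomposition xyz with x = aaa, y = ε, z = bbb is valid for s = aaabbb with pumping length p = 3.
Violated: |y| > 0

The decomposition x = aaa, y = ε, z = bbb for s = aaabbb with p = 3
violates the constraint: |y| > 0

|y| = 0, but the pumping lemma requires |y| > 0 (y must be non-empty).

Pumping lemma constraints:
1. xyz = s (decomposition is valid)
2. |xy| ≤ p
3. |y| > 0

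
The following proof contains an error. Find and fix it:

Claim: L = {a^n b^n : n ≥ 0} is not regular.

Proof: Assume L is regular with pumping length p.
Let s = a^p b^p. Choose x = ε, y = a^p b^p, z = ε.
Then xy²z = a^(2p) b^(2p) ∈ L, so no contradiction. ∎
Error: The decomposition violates |xy| ≤ p. With y = a^p b^p, |xy| = |y| = 2p > p. (The proof also miscomputes xy²z, which would be a^p b^p a^p b^p rather than a^(2p) b^(2p), and it wrongly treats one harmless decomposition as settling the matter — the prover does not get to choose the decomposition.)

Correction: The pumping lemma requires |xy| ≤ p, and the argument must handle every decomposition satisfying |xy| ≤ p, |y| ≥ 1. Since s starts with p a's, any such y consists only of a's, say y = a^k with k ≥ 1. Then xy²z = a^(p+k) b^p has unequal numbers of a's and b's, so xy²z ∉ L — the required contradiction.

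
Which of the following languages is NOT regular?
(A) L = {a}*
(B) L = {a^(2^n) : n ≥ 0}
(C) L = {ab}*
(B) {a^(2^n) : n ≥ 0}

(B) L = {a^(2^n) : n ≥ 0} is NOT regular.

The pumping lemma can be used to prove this:
After pumping, length is no longer a power of 2

The other languages are regular because they can be recognized by finite automata.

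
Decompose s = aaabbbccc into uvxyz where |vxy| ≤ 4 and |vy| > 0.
u='aa', v='a', x='bb', y='b', z='ccc'

For s = aaabbbccc with pumping length p = 4:

One valid decomposition:
- u = 'aa'
- v = 'a'
- x = 'bb'
- y = 'b'
- z = 'ccc'

Verification:
- uvxyz = 'aa' + 'a' + 'bb' + 'b' + 'ccc' = aaabbbccc ✓
- |vxy| = |'abbb'| = 4 ≤ 4 ✓
- |vy| = |'ab'| = 2 > 0 ✓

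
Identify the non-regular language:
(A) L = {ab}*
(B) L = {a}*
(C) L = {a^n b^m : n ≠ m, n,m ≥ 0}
(C) {a^n b^m : n ≠ m, n,m ≥ 0}

(C) L = {a^n b^m : n ≠ m, n,m ≥ 0} is NOT regular.

The pumping lemma can be used to prove this:
After pumping a's, we can make n = m

The other languages are regular because they can be recognized by finite automata.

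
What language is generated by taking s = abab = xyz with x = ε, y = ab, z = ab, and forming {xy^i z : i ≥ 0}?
{xy^i z : i ≥ 0} = {(ab)^(i+1) : i ≥ 0} = {ab, abab, ababab, ...}

With x = ε, y = ab, z = ab: Pumping 'ab' gives strings of alternating a's and b's.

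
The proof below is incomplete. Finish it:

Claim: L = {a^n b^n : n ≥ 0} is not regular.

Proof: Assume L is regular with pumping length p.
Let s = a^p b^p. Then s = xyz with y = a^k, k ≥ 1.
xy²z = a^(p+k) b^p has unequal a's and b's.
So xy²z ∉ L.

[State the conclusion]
This contradicts the pumping lemma for regular languages,
which guarantees xy^i z ∈ L for all i ≥ 0.

Since our assumption that L is regular leads to a contradiction,
we conclude that L = {a^n b^n : n ≥ 0} is NOT regular. ∎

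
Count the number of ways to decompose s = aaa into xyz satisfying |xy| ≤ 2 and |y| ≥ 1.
3

For s = 'aaa' with pumping length p = 2:

Constraints: |xy| ≤ 2, |y| > 0

Valid decompositions (|xy| ≤ p, |y| ≥ 1):
  • x='', y='a', z='aa'
  • x='a', y='a', z='a'
  • x='', y='aa', z='a'

Total count: 3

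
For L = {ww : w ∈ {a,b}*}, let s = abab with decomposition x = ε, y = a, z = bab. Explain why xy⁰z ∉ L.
xy⁰z = bab ∉ L

Pumping with i = 0 replaces y = a by y⁰ = ε:
- Original: s = xyz = abab; abab splits into halves ab · ab, which are equal, so it is in L (w = ab)
- Pumped: xy⁰z = ε · ε · bab = bab
- bab has odd length 3, so it cannot be written as ww and is not in L

The pumping lemma would require xy⁰z ∈ L, so this decomposition yields a contradiction.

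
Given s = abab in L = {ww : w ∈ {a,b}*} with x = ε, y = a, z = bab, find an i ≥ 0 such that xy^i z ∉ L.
i = 2

xy²z = ε · aa · bab = aabab; aabab has odd length 5, so it cannot be written as ww and is not in L.
(Other choices also work, e.g. i = 0, 3; only i = 1 is guaranteed to stay in L since xy¹z = s.)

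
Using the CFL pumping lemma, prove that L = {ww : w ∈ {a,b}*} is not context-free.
Assume for contradiction that L is context-free, and let p ≥ 1 be the pumping length given by the pumping lemma for CFLs.
Choose s = a^p b^p a^p b^p. Then s ∈ L (take w = a^p b^p) and |s| = 4p ≥ p.
By the CFL pumping lemma, s = uvxyz for some u, v, x, y, z with |vxy| ≤ p, |vy| ≥ 1, and uv^i xy^i z ∈ L for every i ≥ 0.

Write s as four blocks A₁ B₁ A₂ B₂ with A₁ = A₂ = a^p and B₁ = B₂ = b^p. Since |vxy| ≤ p, the window vxy lies inside at most two adjacent blocks. Take i = 0 and let t = uxz, so |t| = 4p − |vy| with 1 ≤ |vy| ≤ p. If |t| is odd, t ∉ L immediately, so assume |vy| is even (hence |vy| ≥ 2) and |t|/2 = 2p − |vy|/2, which satisfies p ≤ |t|/2 ≤ 2p − 1.

Case 1 (vxy inside A₁B₁): t = a^(p−j) b^(p−l) a^p b^p with j + l = |vy|. The second half of t has length < 2p, so it is a suffix of the trailing a^p b^p and ends in b; the first half is a^(p−j) b^(p−l) a^((j+l)/2), which ends in a because (j+l)/2 ≥ 1. The halves differ, so t ∉ L.

Case 2 (vxy inside B₁A₂, straddling the middle): t = a^p b^(p−j) a^(p−l) b^p with j + l = |vy|. If t = ww, then w is a prefix of t of length ≥ p, so w begins with a^p; and w is a suffix of t of length ≥ p, so w ends with b^p. That forces |w| ≥ 2p, contradicting |w| = |t|/2 ≤ 2p − 1. So t ∉ L.

Case 3 (vxy inside A₂B₂): t = a^p b^p a^(p−j) b^(p−l) with j + l = |vy|. The first half of t is a prefix of a^p b^p, so it begins with a; the second half is b^((j+l)/2) a^(p−j) b^(p−l), which begins with b. The halves differ, so t ∉ L.

In every case uv⁰xy⁰z = uxz ∉ L.

This contradicts the CFL pumping lemma, which requires uv^i xy^i z ∈ L for all i ≥ 0.
Hence L = {ww : w ∈ {a,b}*} is not context-free. ∎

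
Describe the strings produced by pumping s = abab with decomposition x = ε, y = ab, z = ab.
{xy^i z : i ≥ 0} = {(ab)^(i+1) : i ≥ 0} = {ab, abab, ababab, ...}

With x = ε, y = ab, z = ab: Pumping 'ab' gives strings of alternating a's and b's.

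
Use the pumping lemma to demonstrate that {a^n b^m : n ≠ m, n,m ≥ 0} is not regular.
Assume for contradiction that L is regular, and let p ≥ 1 be the pumping length given by the pumping lemma.
Choose s = a^p b^(p + p!). Then s ∈ L because p ≠ p + p! (as p! ≥ 1), and |s| ≥ p.
By the pumping lemma, s = xyz for some x, y, z with |xy| ≤ p, |y| ≥ 1, and xy^i z ∈ L for every i ≥ 0.
Since |xy| ≤ p and the first p symbols of s are all a's, y = a^k for some k with 1 ≤ k ≤ p.
For every i ≥ 0, xy^i z = a^(p + (i − 1)k) b^(p + p!).

Because 1 ≤ k ≤ p, k divides p!. Let t = p!/k (a positive integer) and take i = t + 1.
Then the number of a's is p + tk = p + p!, which equals the number of b's.
So xy^(t+1) z = a^(p + p!) b^(p + p!) has equally many a's and b's and is NOT in L.

This contradicts the pumping lemma, which requires xy^i z ∈ L for all i ≥ 0.
Hence L = {a^n b^m : n ≠ m, n,m ≥ 0} is not regular. ∎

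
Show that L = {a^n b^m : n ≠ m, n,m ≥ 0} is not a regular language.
Assume for contradiction that L is regular, and let p ≥ 1 be the pumping length given by the pumping lemma.
Choose s = a^p b^(p + p!). Then s ∈ L because p ≠ p + p! (as p! ≥ 1), and |s| ≥ p.
By the pumping lemma, s = xyz for some x, y, z with |xy| ≤ p, |y| ≥ 1, and xy^i z ∈ L for every i ≥ 0.
Since |xy| ≤ p and the first p symbols of s are all a's, y = a^k for some k with 1 ≤ k ≤ p.
For every i ≥ 0, xy^i z = a^(p + (i − 1)k) b^(p + p!).

Because 1 ≤ k ≤ p, k divides p!. Let t = p!/k (a positive integer) and take i = t + 1.
Then the number of a's is p + tk = p + p!, which equals the number of b's.
So xy^(t+1) z = a^(p + p!) b^(p + p!) has equally many a's and b's and is NOT in L.

This contradicts the pumping lemma, which requires xy^i z ∈ L for all i ≥ 0.
Hence L = {a^n b^m : n ≠ m, n,m ≥ 0} is not regular. ∎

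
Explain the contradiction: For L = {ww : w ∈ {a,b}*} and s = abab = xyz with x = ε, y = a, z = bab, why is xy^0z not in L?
xy⁰z = bab ∉ L

Pumping with i = 0 replaces y = a by y⁰ = ε:
- Original: s = xyz = abab; abab splits into halves ab · ab, which are equal, so it is in L (w = ab)
- Pumped: xy⁰z = ε · ε · bab = bab
- bab has odd length 3, so it cannot be written as ww and is not in L

The pumping lemma would require xy⁰z ∈ L, so this decomposition yields a contradiction.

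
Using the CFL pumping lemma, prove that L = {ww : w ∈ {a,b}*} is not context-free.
Assume for contradiction that L is context-free, and let p ≥ 1 be the pumping length given by the pumping lemma for CFLs.
Choose s = a^p b^p a^p b^p. Then s ∈ L (take w = a^p b^p) and |s| = 4p ≥ p.
By the CFL pumping lemma, s = uvxyz for some u, v, x, y, z with |vxy| ≤ p, |vy| ≥ 1, and uv^i xy^i z ∈ L for every i ≥ 0.

Write s as four blocks A₁ B₁ A₂ B₂ with A₁ = A₂ = a^p and B₁ = B₂ = b^p. Since |vxy| ≤ p, the window vxy lies inside at most two adjacent blocks. Take i = 0 and let t = uxz, so |t| = 4p − |vy| with 1 ≤ |vy| ≤ p. If |t| is odd, t ∉ L immediately, so assume |vy| is even (hence |vy| ≥ 2) and |t|/2 = 2p − |vy|/2, which satisfies p ≤ |t|/2 ≤ 2p − 1.

Case 1 (vxy inside A₁B₁): t = a^(p−j) b^(p−l) a^p b^p with j + l = |vy|. The second half of t has length < 2p, so it is a suffix of the trailing a^p b^p and ends in b; the first half is a^(p−j) b^(p−l) a^((j+l)/2), which ends in a because (j+l)/2 ≥ 1. The halves differ, so t ∉ L.

Case 2 (vxy inside B₁A₂, straddling the middle): t = a^p b^(p−j) a^(p−l) b^p with j + l = |vy|. If t = ww, then w is a prefix of t of length ≥ p, so w begins with a^p; and w is a suffix of t of length ≥ p, so w ends with b^p. That forces |w| ≥ 2p, contradicting |w| = |t|/2 ≤ 2p − 1. So t ∉ L.

Case 3 (vxy inside A₂B₂): t = a^p b^p a^(p−j) b^(p−l) with j + l = |vy|. The first half of t is a prefix of a^p b^p, so it begins with a; the second half is b^((j+l)/2) a^(p−j) b^(p−l), which begins with b. The halves differ, so t ∉ L.

In every case uv⁰xy⁰z = uxz ∉ L.

This contradicts the CFL pumping lemma, which requires uv^i xy^i z ∈ L for all i ≥ 0.
Hence L = {ww : w ∈ {a,b}*} is not context-free. ∎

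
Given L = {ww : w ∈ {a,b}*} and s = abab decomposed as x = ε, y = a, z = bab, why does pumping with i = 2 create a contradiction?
xy²z = aabab ∉ L

Pumping with i = 2 replaces y = a by y² = aa:
- Original: s = xyz = abab; abab splits into halves ab · ab, which are equal, so it is in L (w = ab)
- Pumped: xy²z = ε · aa · bab = aabab
- aabab has odd length 5, so it cannot be written as ww and is not in L

The pumping lemma would require xy²z ∈ L, so this decomposition yields a contradiction.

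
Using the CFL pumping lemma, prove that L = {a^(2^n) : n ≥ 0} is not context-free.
Assume for contradiction that L is context-free, and let p ≥ 1 be the pumping length given by the pumping lemma for CFLs.
Choose s = a^(2^p). Then s ∈ L and |s| = 2^p ≥ p.
By the CFL pumping lemma, s = uvxyz for some u, v, x, y, z with |vxy| ≤ p, |vy| ≥ 1, and uv^i xy^i z ∈ L for every i ≥ 0.
All symbols are a's, so only lengths matter: let k = |vy|, with 1 ≤ k ≤ |vxy| ≤ p < 2^p.

Take i = 2: |uv²xy²z| = 2^p + k, and 2^p < 2^p + k < 2^p + 2^p = 2^(p+1).
So the length lies strictly between consecutive powers of two and is not a power of 2; uv²xy²z ∉ L.

This contradicts the CFL pumping lemma, which requires uv^i xy^i z ∈ L for all i ≥ 0.
Hence L = {a^(2^n) : n ≥ 0} is not context-free. ∎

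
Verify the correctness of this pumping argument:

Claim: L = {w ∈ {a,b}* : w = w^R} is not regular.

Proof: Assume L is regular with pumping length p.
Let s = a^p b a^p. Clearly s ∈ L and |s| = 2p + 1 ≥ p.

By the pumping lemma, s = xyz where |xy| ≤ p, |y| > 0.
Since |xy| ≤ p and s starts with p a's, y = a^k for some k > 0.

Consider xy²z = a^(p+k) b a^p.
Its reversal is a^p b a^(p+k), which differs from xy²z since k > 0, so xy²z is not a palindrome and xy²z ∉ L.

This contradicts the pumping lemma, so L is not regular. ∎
The proof is correct.

This proof is valid because:
1. s = a^p b a^p is in L and is chosen in terms of p, so |s| ≥ p holds for every p
2. The decomposition analysis is correct: |xy| ≤ p forces y to lie inside the leading a's
3. The contradiction is valid: a^(p+k) b a^p has more a's before the b than after it, so it is not a palindrome
4. The conclusion follows logically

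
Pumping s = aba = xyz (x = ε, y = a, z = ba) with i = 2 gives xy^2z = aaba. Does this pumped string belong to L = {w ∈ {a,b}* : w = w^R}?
No

xy²z = ε · aa · ba = aaba.
aaba reversed is abaa ≠ aaba, so it is not a palindrome and is not in L.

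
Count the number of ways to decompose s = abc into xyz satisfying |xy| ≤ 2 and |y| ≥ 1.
3

For s = 'abc' with pumping length p = 2:

Constraints: |xy| ≤ 2, |y| > 0

Valid decompositions (|xy| ≤ p, |y| ≥ 1):
  • x='', y='a', z='bc'
  • x='a', y='b', z='c'
  • x='', y='ab', z='c'

Total count: 3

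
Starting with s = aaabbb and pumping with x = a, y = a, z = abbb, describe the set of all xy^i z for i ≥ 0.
{xy^i z : i ≥ 0} = {a^(2+i) b^3 : i ≥ 0} = {aabbb, aaabbb, aaaabbb, ...}

With x = a, y = a, z = abbb: Starting with aaabbb and pumping the second 'a', we get strings with 2+i a's followed by 3 b's for i = 0, 1, 2, ...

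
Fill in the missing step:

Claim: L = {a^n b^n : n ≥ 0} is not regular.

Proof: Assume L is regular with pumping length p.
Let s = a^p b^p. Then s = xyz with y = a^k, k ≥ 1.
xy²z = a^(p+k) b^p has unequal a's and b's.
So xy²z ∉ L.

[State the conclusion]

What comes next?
This contradicts the pumping lemma for regular languages,
which guarantees xy^i z ∈ L for all i ≥ 0.

Since our assumption that L is regular leads to a contradiction,
we conclude that L = {a^n b^n : n ≥ 0} is NOT regular. ∎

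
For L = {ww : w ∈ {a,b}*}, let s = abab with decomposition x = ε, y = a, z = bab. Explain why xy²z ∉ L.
xy²z = aabab ∉ L

Pumping with i = 2 replaces y = a by y² = aa:
- Original: s = xyz = abab; abab splits into halves ab · ab, which are equal, so it is in L (w = ab)
- Pumped: xy²z = ε · aa · bab = aabab
- aabab has odd length 5, so it cannot be written as ww and is not in L

The pumping lemma would require xy²z ∈ L, so this decomposition yields a contradiction.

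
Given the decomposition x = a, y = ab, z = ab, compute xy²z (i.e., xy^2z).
aababab

Given x = 'a', y = 'ab', z = 'ab' and i = 2:

xy^2z = x + y·y·...·y (2 times) + z
       = 'a' + 'ab'^2 + 'ab'
       = 'a' + 'abab' + 'ab'
       = 'aababab'

The pumped string is 'aababab' with length 7.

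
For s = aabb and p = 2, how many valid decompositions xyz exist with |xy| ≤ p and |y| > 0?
3

For s = 'aabb' with pumping length p = 2:

Constraints: |xy| ≤ 2, |y| > 0

Valid decompositions (|xy| ≤ p, |y| ≥ 1):
  • x='', y='a', z='abb'
  • x='a', y='a', z='bb'
  • x='', y='aa', z='bb'

Total count: 3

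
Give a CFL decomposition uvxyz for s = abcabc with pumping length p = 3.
u='ab', v='c', x='a', y='b', z='c'

For s = abcabc with pumping length p = 3:

One valid decomposition:
- u = 'ab'
- v = 'c'
- x = 'a'
- y = 'b'
- z = 'c'

Verification:
- uvxyz = 'ab' + 'c' + 'a' + 'b' + 'c' = abcabc ✓
- |vxy| = |'cab'| = 3 ≤ 3 ✓
- |vy| = |'cb'| = 2 > 0 ✓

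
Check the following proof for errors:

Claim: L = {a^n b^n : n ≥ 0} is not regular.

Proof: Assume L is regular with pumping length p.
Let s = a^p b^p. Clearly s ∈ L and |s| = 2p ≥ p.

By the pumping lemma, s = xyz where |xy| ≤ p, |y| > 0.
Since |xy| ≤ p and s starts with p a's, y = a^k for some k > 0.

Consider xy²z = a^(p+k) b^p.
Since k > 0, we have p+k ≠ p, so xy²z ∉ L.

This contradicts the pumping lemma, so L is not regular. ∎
The proof is correct.

This proof is valid because:
1. The string s = a^p b^p is correctly in L
2. The decomposition analysis is correct: y must consist only of a's
3. The contradiction is valid: pumping increases a's but not b's
4. The conclusion follows logically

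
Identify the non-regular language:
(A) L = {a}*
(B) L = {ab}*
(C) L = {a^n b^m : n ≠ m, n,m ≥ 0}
(C) {a^n b^m : n ≠ m, n,m ≥ 0}

(C) L = {a^n b^m : n ≠ m, n,m ≥ 0} is NOT regular.

The pumping lemma can be used to prove this:
After pumping a's, we can make n = m

The other languages are regular because they can be recognized by finite automata.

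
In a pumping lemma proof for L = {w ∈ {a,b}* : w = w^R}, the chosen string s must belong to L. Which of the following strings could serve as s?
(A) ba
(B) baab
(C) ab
(B) baab

The pumping lemma is applied to a string s that lies in L, so first check membership of each option:
- (A) ba reversed is ab ≠ ba, so it is not a palindrome and is not in L ✗
- (B) baab reversed is baab, the same string, so it is a palindrome and is in L ✓
- (C) ab reversed is ba ≠ ab, so it is not a palindrome and is not in L ✗

Only (B) baab is in L, so it is the only candidate that could play the role of s.
(In a complete proof one picks s in terms of the pumping length p so that |s| ≥ p is guaranteed; a fixed string like baab illustrates the shape of such an s.)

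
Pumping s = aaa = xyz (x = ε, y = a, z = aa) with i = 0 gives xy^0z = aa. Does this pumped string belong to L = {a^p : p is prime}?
Yes

xy⁰z = ε · ε · aa = aa.
aa has length 2, which is prime, so it is in L.
(A single pumped string landing in L is not a contradiction by itself; a non-regularity proof needs some i for which xy^i z ∉ L, for every admissible decomposition.)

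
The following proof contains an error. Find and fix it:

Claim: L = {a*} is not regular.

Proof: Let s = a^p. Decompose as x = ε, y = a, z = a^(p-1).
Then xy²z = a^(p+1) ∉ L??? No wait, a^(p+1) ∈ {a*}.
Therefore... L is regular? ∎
Error: The proof attempts to show a*  is not regular, but a* IS regular!

Correction: a* is a regular language (recognized by a simple DFA with one accepting state and self-loop on 'a'). The pumping lemma can only prove non-regularity, not regularity. For regular languages, pumping always works.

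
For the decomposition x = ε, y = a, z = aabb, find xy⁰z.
aabb

Given x = '', y = 'a', z = 'aabb' and i = 0:

xy^0z = x + y·y·...·y (0 times) + z
       = '' + 'a'^0 + 'aabb'
       = '' + '' + 'aabb'
       = 'aabb'

The pumped string is 'aabb' with length 4.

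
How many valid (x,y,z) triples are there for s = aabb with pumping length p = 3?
6

For s = 'aabb' with pumping length p = 3:

Constraints: |xy| ≤ 3, |y| > 0

Valid decompositions (|xy| ≤ p, |y| ≥ 1):
  • x='', y='a', z='abb'
  • x='a', y='a', z='bb'
  • x='', y='aa', z='bb'
  • x='aa', y='b', z='b'
  • x='a', y='ab', z='b'
  • x='', y='aab', z='b'

Total count: 6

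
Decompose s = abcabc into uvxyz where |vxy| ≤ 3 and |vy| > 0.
u='ab', v='c', x='a', y='b', z='c'

For s = abcabc with pumping length p = 3:

One valid decomposition:
- u = 'ab'
- v = 'c'
- x = 'a'
- y = 'b'
- z = 'c'

Verification:
- uvxyz = 'ab' + 'c' + 'a' + 'b' + 'c' = abcabc ✓
- |vxy| = |'cab'| = 3 ≤ 3 ✓
- |vy| = |'cb'| = 2 > 0 ✓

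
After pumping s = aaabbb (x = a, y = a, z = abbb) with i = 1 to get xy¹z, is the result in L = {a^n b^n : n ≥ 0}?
Yes

xy¹z = a · a · abbb = aaabbb.
aaabbb = a^3 b^3 has equal counts (3 = 3), so it is in L.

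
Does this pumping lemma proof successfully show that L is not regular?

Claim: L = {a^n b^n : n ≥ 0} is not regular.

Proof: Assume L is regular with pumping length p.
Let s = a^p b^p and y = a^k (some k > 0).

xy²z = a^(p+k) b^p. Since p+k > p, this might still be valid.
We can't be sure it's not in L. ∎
The proof is INCORRECT.

Error: The conclusion is wrong.
xy²z = a^(p+k) b^p is definitely NOT in L because the number of a's (p+k) ≠ number of b's (p).
The proof incorrectly doubts what is actually a valid contradiction.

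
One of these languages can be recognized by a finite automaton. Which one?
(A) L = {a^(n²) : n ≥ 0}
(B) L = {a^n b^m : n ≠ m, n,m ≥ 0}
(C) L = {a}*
(C) {a}*

(C) L = {a}* is regular.

This can be recognized by a finite automaton (DFA/NFA).
Regular expressions like {a}* define regular languages.

The other choices are not regular:
- {a^(n²) : n ≥ 0}: After pumping, length is no longer a perfect square
- {a^n b^m : n ≠ m, n,m ≥ 0}: After pumping a's, we can make n = m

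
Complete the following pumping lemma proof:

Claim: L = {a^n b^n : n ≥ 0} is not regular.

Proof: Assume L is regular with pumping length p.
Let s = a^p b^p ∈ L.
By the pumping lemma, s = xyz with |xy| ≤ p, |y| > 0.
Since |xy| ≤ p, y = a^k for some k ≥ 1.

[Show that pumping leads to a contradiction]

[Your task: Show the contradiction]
Consider xy²z = a^(p+k) b^p.

Since k ≥ 1, we have p + k > p.
So xy²z has more a's than b's: (p+k) a's vs p b's.
This means xy²z ∉ L because a^n b^n requires equal counts.

This contradicts the pumping lemma which states xy²z ∈ L.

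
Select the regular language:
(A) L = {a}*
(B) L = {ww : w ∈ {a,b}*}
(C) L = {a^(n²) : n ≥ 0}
(A) {a}*

(A) L = {a}* is regular.

This can be recognized by a finite automaton (DFA/NFA).
Regular expressions like {a}* define regular languages.

The other choices are not regular:
- {a^(n²) : n ≥ 0}: After pumping, length is no longer a perfect square
- {ww : w ∈ {a,b}*}: After pumping, the two halves no longer match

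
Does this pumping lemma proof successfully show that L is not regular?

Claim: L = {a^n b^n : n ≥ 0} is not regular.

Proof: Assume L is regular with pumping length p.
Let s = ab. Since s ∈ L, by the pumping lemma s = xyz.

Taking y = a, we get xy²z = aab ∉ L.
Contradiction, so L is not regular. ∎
The proof is INCORRECT.

Error: The string s = ab may be shorter than p.
The pumping lemma only applies to strings with |s| ≥ p, and p is not under our control.
We must choose s in terms of p, e.g. s = a^p b^p, to ensure |s| ≥ p.
(The proof also fixes one particular y; a valid argument must handle every decomposition with |xy| ≤ p and |y| ≥ 1 — for s = a^p b^p this forces y = a^k, and then xy²z = a^(p+k) b^p ∉ L.)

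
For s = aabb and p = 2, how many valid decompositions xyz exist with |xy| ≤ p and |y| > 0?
3

For s = 'aabb' with pumping length p = 2:

Constraints: |xy| ≤ 2, |y| > 0

Valid decompositions (|xy| ≤ p, |y| ≥ 1):
  • x='', y='a', z='abb'
  • x='a', y='a', z='bb'
  • x='', y='aa', z='bb'

Total count: 3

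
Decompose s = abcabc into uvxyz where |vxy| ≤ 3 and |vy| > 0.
u='ab', v='c', x='a', y='b', z='c'

For s = abcabc with pumping length p = 3:

One valid decomposition:
- u = 'ab'
- v = 'c'
- x = 'a'
- y = 'b'
- z = 'c'

Verification:
- uvxyz = 'ab' + 'c' + 'a' + 'b' + 'c' = abcabc ✓
- |vxy| = |'cab'| = 3 ≤ 3 ✓
- |vy| = |'cb'| = 2 > 0 ✓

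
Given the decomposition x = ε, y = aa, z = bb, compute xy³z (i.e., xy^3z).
aaaaaabb

Given x = '', y = 'aa', z = 'bb' and i = 3:

xy^3z = x + y·y·...·y (3 times) + z
       = '' + 'aa'^3 + 'bb'
       = '' + 'aaaaaa' + 'bb'
       = 'aaaaaabb'

The pumped string is 'aaaaaabb' with length 8.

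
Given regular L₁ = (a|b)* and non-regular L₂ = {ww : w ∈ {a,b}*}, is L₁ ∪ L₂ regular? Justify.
Yes — L₁ ∪ L₂ is regular.

{ww} ⊆ (a|b)*, so L₁ ∪ L₂ = (a|b)*, which is regular.

Note that the bare facts "L₁ regular, L₂ non-regular" do not settle the question by themselves: the closure of regular languages under ∪, ∩, complement and difference applies only when BOTH operands are regular. With a non-regular operand the result can come out regular or non-regular depending on the specific languages, so one has to work out L₁ ∪ L₂ for this particular pair, as above.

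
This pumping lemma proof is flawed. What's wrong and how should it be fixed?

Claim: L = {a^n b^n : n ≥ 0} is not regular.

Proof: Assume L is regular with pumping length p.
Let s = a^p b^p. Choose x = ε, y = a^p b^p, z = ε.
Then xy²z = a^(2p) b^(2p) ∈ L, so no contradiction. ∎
Error: The decomposition violates |xy| ≤ p. With y = a^p b^p, |xy| = |y| = 2p > p. (The proof also miscomputes xy²z, which would be a^p b^p a^p b^p rather than a^(2p) b^(2p), and it wrongly treats one harmless decomposition as settling the matter — the prover does not get to choose the decomposition.)

Correction: The pumping lemma requires |xy| ≤ p, and the argument must handle every decomposition satisfying |xy| ≤ p, |y| ≥ 1. Since s starts with p a's, any such y consists only of a's, say y = a^k with k ≥ 1. Then xy²z = a^(p+k) b^p has unequal numbers of a's and b's, so xy²z ∉ L — the required contradiction.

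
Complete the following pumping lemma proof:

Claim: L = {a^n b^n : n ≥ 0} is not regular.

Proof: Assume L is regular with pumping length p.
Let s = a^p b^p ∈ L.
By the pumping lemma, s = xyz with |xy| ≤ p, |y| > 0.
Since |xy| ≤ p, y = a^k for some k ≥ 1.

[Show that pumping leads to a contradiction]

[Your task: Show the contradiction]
Consider xy²z = a^(p+k) b^p.

Since k ≥ 1, we have p + k > p.
So xy²z has more a's than b's: (p+k) a's vs p b's.
This means xy²z ∉ L because a^n b^n requires equal counts.

This contradicts the pumping lemma which states xy²z ∈ L.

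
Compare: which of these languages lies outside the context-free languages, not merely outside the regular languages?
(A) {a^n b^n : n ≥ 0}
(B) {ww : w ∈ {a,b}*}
(B) {ww : w ∈ {a,b}*}

(B) {ww : w ∈ {a,b}*} requires the CFL pumping lemma.

- {a^n b^n : n ≥ 0} is context-free (but not regular)
  • Can be shown non-regular with the regular pumping lemma
  • After pumping, the number of a's and b's become unequal

- {ww : w ∈ {a,b}*} is NOT context-free
  • Requires the CFL pumping lemma to prove
  • Cannot verify equality of two arbitrary substrings

The CFL pumping lemma is "stronger" in that it can prove non-membership
in the larger class of context-free languages.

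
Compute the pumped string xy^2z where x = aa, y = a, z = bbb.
aaaabbb

Given x = 'aa', y = 'a', z = 'bbb' and i = 2:

xy^2z = x + y·y·...·y (2 times) + z
       = 'aa' + 'a'^2 + 'bbb'
       = 'aa' + 'aa' + 'bbb'
       = 'aaaabbb'

The pumped string is 'aaaabbb' with length 7.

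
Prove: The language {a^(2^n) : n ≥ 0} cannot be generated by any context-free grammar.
Assume for contradiction that L is context-free, and let p ≥ 1 be the pumping length given by the pumping lemma for CFLs.
Choose s = a^(2^p). Then s ∈ L and |s| = 2^p ≥ p.
By the CFL pumping lemma, s = uvxyz for some u, v, x, y, z with |vxy| ≤ p, |vy| ≥ 1, and uv^i xy^i z ∈ L for every i ≥ 0.
All symbols are a's, so only lengths matter: let k = |vy|, with 1 ≤ k ≤ |vxy| ≤ p < 2^p.

Take i = 2: |uv²xy²z| = 2^p + k, and 2^p < 2^p + k < 2^p + 2^p = 2^(p+1).
So the length lies strictly between consecutive powers of two and is not a power of 2; uv²xy²z ∉ L.

This contradicts the CFL pumping lemma, which requires uv^i xy^i z ∈ L for all i ≥ 0.
Hence L = {a^(2^n) : n ≥ 0} is not context-free. ∎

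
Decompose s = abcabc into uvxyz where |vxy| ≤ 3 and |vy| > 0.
u='ab', v='c', x='a', y='b', z='c'

For s = abcabc with pumping length p = 3:

One valid decomposition:
- u = 'ab'
- v = 'c'
- x = 'a'
- y = 'b'
- z = 'c'

Verification:
- uvxyz = 'ab' + 'c' + 'a' + 'b' + 'c' = abcabc ✓
- |vxy| = |'cab'| = 3 ≤ 3 ✓
- |vy| = |'cb'| = 2 > 0 ✓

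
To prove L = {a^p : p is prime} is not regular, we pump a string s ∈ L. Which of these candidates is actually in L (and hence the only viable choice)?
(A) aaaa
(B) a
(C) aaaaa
(C) aaaaa

The pumping lemma is applied to a string s that lies in L, so first check membership of each option:
- (A) aaaa has length 4 = 2 × 2, which is not prime, so it is not in L ✗
- (B) a has length 1, which is not prime, so it is not in L ✗
- (C) aaaaa has length 5, which is prime, so it is in L ✓

Only (C) aaaaa is in L, so it is the only candidate that could play the role of s.
(In a complete proof one picks s in terms of the pumping length p so that |s| ≥ p is guaranteed; a fixed string like aaaaa illustrates the shape of such an s.)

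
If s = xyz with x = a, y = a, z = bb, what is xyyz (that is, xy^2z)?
aaabb

Given x = 'a', y = 'a', z = 'bb' and i = 2:

xy^2z = x + y·y·...·y (2 times) + z
       = 'a' + 'a'^2 + 'bb'
       = 'a' + 'aa' + 'bb'
       = 'aaabb'

The pumped string is 'aaabb' with length 5.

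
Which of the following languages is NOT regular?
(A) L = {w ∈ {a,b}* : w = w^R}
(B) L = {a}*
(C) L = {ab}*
(A) {w ∈ {a,b}* : w = w^R}

(A) L = {w ∈ {a,b}* : w = w^R} is NOT regular.

The pumping lemma can be used to prove this:
After pumping, the string is no longer symmetric

The other languages are regular because they can be recognized by finite automata.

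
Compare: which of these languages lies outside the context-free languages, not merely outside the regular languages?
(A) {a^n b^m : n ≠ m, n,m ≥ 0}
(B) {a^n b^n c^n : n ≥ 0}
(B) {a^n b^n c^n : n ≥ 0}

(B) {a^n b^n c^n : n ≥ 0} requires the CFL pumping lemma.

- {a^n b^m : n ≠ m, n,m ≥ 0} is context-free (but not regular)
  • Can be shown non-regular with the regular pumping lemma
  • After pumping a's, we can make n = m

- {a^n b^n c^n : n ≥ 0} is NOT context-free
  • Requires the CFL pumping lemma to prove
  • Cannot maintain three equal counts simultaneously

The CFL pumping lemma is "stronger" in that it can prove non-membership
in the larger class of context-free languages.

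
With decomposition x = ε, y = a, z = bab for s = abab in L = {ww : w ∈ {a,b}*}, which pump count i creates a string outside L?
i = 0

xy⁰z = ε · ε · bab = bab; bab has odd length 3, so it cannot be written as ww and is not in L.
(Other choices also work, e.g. i = 2, 3; only i = 1 is guaranteed to stay in L since xy¹z = s.)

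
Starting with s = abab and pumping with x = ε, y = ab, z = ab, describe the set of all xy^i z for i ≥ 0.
{xy^i z : i ≥ 0} = {(ab)^(i+1) : i ≥ 0} = {ab, abab, ababab, ...}

With x = ε, y = ab, z = ab: Pumping 'ab' gives strings of alternating a's and b's.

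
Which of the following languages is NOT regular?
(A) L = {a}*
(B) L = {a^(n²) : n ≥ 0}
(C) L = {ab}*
(B) {a^(n²) : n ≥ 0}

(B) L = {a^(n²) : n ≥ 0} is NOT regular.

The pumping lemma can be used to prove this:
After pumping, length is no longer a perfect square

The other languages are regular because they can be recognized by finite automata.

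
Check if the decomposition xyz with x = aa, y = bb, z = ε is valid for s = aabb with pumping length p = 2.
Violated: |xy| ≤ p

The decomposition x = aa, y = bb, z = ε for s = aabb with p = 2
violates the constraint: |xy| ≤ p

|xy| = |aabb| = 4 > 2 = p. The decomposition puts too many characters in xy.

Pumping lemma constraints:
1. xyz = s (decomposition is valid)
2. |xy| ≤ p
3. |y| > 0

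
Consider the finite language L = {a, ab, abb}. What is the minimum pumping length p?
p = 4

For a finite language L, the pumping lemma holds vacuously if p > max|s| for s ∈ L.

The longest string in L = {a, ab, abb} has length 3.
If p = 4, then no string s ∈ L has |s| ≥ p, so the condition is vacuously true.

The minimum pumping length is p = 4.

Why no smaller p works: for any p ≤ 3, the longest string s ∈ L has |s| = 3 ≥ p, so it would
have to be pumpable; but pumping up (i = 2, 3, ...) produces ever longer strings, which cannot all lie in the
finite language L. So the pumping property fails for every p ≤ 3.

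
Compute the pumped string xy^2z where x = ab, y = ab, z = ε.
ababab

Given x = 'ab', y = 'ab', z = '' and i = 2:

xy^2z = x + y·y·...·y (2 times) + z
       = 'ab' + 'ab'^2 + ''
       = 'ab' + 'abab' + ''
       = 'ababab'

The pumped string is 'ababab' with length 6.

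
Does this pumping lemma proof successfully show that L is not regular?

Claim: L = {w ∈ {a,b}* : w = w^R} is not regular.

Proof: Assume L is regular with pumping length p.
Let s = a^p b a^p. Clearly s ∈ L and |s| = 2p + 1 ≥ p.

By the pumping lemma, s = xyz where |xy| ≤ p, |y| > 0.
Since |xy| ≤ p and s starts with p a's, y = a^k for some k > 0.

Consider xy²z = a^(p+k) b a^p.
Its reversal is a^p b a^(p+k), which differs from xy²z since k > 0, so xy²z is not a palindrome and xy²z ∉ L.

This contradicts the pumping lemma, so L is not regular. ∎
The proof is correct.

This proof is valid because:
1. s = a^p b a^p is in L and is chosen in terms of p, so |s| ≥ p holds for every p
2. The decomposition analysis is correct: |xy| ≤ p forces y to lie inside the leading a's
3. The contradiction is valid: a^(p+k) b a^p has more a's before the b than after it, so it is not a palindrome
4. The conclusion follows logically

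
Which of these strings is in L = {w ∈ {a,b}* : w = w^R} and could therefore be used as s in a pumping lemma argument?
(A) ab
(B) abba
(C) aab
(B) abba

The pumping lemma is applied to a string s that lies in L, so first check membership of each option:
- (A) ab reversed is ba ≠ ab, so it is not a palindrome and is not in L ✗
- (B) abba reversed is abba, the same string, so it is a palindrome and is in L ✓
- (C) aab reversed is baa ≠ aab, so it is not a palindrome and is not in L ✗

Only (B) abba is in L, so it is the only candidate that could play the role of s.
(In a complete proof one picks s in terms of the pumping length p so that |s| ≥ p is guaranteed; a fixed string like abba illustrates the shape of such an s.)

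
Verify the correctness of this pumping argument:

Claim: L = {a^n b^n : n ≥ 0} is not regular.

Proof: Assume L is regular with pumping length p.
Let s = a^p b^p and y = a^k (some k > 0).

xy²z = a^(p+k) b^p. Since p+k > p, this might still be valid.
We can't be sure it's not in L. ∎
The proof is INCORRECT.

Error: The conclusion is wrong.
xy²z = a^(p+k) b^p is definitely NOT in L because the number of a's (p+k) ≠ number of b's (p).
The proof incorrectly doubts what is actually a valid contradiction.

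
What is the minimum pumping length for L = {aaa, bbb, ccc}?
p = 4

For a finite language L, the pumping lemma holds vacuously if p > max|s| for s ∈ L.

The longest string in L = {aaa, bbb, ccc} has length 3.
If p = 4, then no string s ∈ L has |s| ≥ p, so the condition is vacuously true.

The minimum pumping length is p = 4.

Why no smaller p works: for any p ≤ 3, the longest string s ∈ L has |s| = 3 ≥ p, so it would
have to be pumpable; but pumping up (i = 2, 3, ...) produces ever longer strings, which cannot all lie in the
finite language L. So the pumping property fails for every p ≤ 3.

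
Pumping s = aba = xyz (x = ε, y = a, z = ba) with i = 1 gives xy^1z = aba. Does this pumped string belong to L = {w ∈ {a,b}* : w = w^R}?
Yes

xy¹z = ε · a · ba = aba.
aba reversed is aba, the same string, so it is a palindrome and is in L.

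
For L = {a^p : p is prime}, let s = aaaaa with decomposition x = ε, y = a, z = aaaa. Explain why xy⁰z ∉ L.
xy⁰z = aaaa ∉ L

Pumping with i = 0 replaces y = a by y⁰ = ε:
- Original: s = xyz = aaaaa; aaaaa has length 5, which is prime, so it is in L
- Pumped: xy⁰z = ε · ε · aaaa = aaaa
- aaaa has length 4 = 2 × 2, which is not prime, so it is not in L

The pumping lemma would require xy⁰z ∈ L, so this decomposition yields a contradiction.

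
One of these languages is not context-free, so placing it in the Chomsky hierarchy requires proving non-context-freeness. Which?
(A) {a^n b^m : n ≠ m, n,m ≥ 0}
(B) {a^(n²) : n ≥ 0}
(B) {a^(n²) : n ≥ 0}

(B) {a^(n²) : n ≥ 0} requires the CFL pumping lemma.

- {a^n b^m : n ≠ m, n,m ≥ 0} is context-free (but not regular)
  • Can be shown non-regular with the regular pumping lemma
  • After pumping a's, we can make n = m

- {a^(n²) : n ≥ 0} is NOT context-free
  • Requires the CFL pumping lemma to prove
  • Gaps between squares grow unboundedly

The CFL pumping lemma is "stronger" in that it can prove non-membership
in the larger class of context-free languages.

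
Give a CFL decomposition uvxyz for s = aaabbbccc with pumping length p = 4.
u='aa', v='a', x='bb', y='b', z='ccc'

For s = aaabbbccc with pumping length p = 4:

One valid decomposition:
- u = 'aa'
- v = 'a'
- x = 'bb'
- y = 'b'
- z = 'ccc'

Verification:
- uvxyz = 'aa' + 'a' + 'bb' + 'b' + 'ccc' = aaabbbccc ✓
- |vxy| = |'abbb'| = 4 ≤ 4 ✓
- |vy| = |'ab'| = 2 > 0 ✓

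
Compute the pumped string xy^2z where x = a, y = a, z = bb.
aaabb

Given x = 'a', y = 'a', z = 'bb' and i = 2:

xy^2z = x + y·y·...·y (2 times) + z
       = 'a' + 'a'^2 + 'bb'
       = 'a' + 'aa' + 'bb'
       = 'aaabb'

The pumped string is 'aaabb' with length 5.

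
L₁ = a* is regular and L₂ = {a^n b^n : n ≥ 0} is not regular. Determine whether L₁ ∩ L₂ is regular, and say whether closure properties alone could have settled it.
Yes — L₁ ∩ L₂ is regular.

A string of a* contains no b's, and the only string of {a^n b^n} with no b's is ε (n = 0). So L₁ ∩ L₂ = {ε}, a finite language, which is regular.

Note that the bare facts "L₁ regular, L₂ non-regular" do not settle the question by themselves: the closure of regular languages under ∪, ∩, complement and difference applies only when BOTH operands are regular. With a non-regular operand the result can come out regular or non-regular depending on the specific languages, so one has to work out L₁ ∩ L₂ for this particular pair, as above.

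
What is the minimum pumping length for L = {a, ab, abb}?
p = 4

For a finite language L, the pumping lemma holds vacuously if p > max|s| for s ∈ L.

The longest string in L = {a, ab, abb} has length 3.
If p = 4, then no string s ∈ L has |s| ≥ p, so the condition is vacuously true.

The minimum pumping length is p = 4.

Why no smaller p works: for any p ≤ 3, the longest string s ∈ L has |s| = 3 ≥ p, so it would
have to be pumpable; but pumping up (i = 2, 3, ...) produces ever longer strings, which cannot all lie in the
finite language L. So the pumping property fails for every p ≤ 3.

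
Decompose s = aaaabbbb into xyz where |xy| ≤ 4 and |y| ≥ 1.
x = '', y = 'a', z = 'aaabbbb'

For s = aaaabbbb and p = 4, one valid decomposition is:
- x = '' (length 0)
- y = 'a' (length 1)
- z = 'aaabbbb' (length 7)

Verification:
- xyz = '' + 'a' + 'aaabbbb' = aaaabbbb ✓
- |xy| = 1 ≤ 4 ✓
- |y| = 1 > 0 ✓

All pumping lemma constraints are satisfied.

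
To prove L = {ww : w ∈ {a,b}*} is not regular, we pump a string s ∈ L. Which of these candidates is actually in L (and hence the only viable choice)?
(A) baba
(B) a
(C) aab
(A) baba

The pumping lemma is applied to a string s that lies in L, so first check membership of each option:
- (A) baba splits into halves ba · ba, which are equal, so it is in L (w = ba) ✓
- (B) a has odd length 1, so it cannot be written as ww and is not in L ✗
- (C) aab has odd length 3, so it cannot be written as ww and is not in L ✗

Only (A) baba is in L, so it is the only candidate that could play the role of s.
(In a complete proof one picks s in terms of the pumping length p so that |s| ≥ p is guaranteed; a fixed string like baba illustrates the shape of such an s.)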